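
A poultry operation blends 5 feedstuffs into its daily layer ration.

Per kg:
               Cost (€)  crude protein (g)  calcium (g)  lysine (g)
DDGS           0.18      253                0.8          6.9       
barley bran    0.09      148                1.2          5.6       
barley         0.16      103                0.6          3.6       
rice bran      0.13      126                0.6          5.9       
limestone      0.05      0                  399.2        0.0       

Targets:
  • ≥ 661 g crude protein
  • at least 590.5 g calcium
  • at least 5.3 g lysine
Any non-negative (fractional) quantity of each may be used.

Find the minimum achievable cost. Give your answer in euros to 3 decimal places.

This is a linear program. Let x1 = kg of DDGS, x2 = kg of barley bran, x3 = kg of barley, x4 = kg of rice bran, x5 = kg of limestone.
Minimize 0.18x1 + 0.09x2 + 0.16x3 + 0.13x4 + 0.05x5 s.t.:
  253x1 + 148x2 + 103x3 + 126x4 ≥ 661   (crude protein)
  0.8x1 + 1.2x2 + 0.6x3 + 0.6x4 + 399.2x5 ≥ 590.5   (calcium)
  6.9x1 + 5.6x2 + 3.6x3 + 5.9x4 ≥ 5.3   (lysine)
  x1, x2, x3, x4, x5 ≥ 0.
At the optimum only barley bran, limestone are positive (DDGS, barley, rice bran = 0). There the crude protein and calcium constraints are tight.
Optimal quantities: barley bran = 4.466 kg, limestone = 1.466 kg.
Cost = 0.09·4.466 + 0.05·1.466 = 0.47524.

€0.475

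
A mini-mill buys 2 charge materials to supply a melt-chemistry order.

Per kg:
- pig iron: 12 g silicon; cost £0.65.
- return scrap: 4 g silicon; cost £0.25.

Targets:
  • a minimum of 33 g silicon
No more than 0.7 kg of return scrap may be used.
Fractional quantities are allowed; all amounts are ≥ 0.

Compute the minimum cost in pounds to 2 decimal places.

Let x1 = kg of pig iron, x2 = kg of return scrap.
Minimize 0.65x1 + 0.25x2 s.t.:
  12x1 + 4x2 ≥ 33   (silicon)
  x2 ≤ 0.7
  x1, x2 ≥ 0.
The optimal basis is {pig iron}; return scrap drops out. The silicon requirement is met with equality.
So pig iron = 2.75 kg.
Total cost: 0.65·2.75 = 1.7875.

£1.79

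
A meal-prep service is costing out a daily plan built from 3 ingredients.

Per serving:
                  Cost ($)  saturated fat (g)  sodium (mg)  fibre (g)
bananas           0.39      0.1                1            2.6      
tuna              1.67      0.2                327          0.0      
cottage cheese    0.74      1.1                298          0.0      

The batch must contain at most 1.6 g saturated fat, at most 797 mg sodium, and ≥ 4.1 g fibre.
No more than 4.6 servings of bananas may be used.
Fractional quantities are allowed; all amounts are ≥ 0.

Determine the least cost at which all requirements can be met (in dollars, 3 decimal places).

$0.615

Let x1 = servings of bananas, x2 = servings of tuna, x3 = servings of cottage cheese.
Minimize 0.39x1 + 1.67x2 + 0.74x3 subject to:
  0.1x1 + 0.2x2 + 1.1x3 ≤ 1.6   (saturated fat)
  1x1 + 327x2 + 298x3 ≤ 797   (sodium)
  2.6x1 ≥ 4.1   (fibre)
  x1 ≤ 4.6
  x1, x2, x3 ≥ 0.
The optimal basis is {bananas}; tuna, cottage cheese drop out. Binding constraint: fibre.
Solving gives x1 = 1.577.
Objective = 0.39·1.577 = 0.61503.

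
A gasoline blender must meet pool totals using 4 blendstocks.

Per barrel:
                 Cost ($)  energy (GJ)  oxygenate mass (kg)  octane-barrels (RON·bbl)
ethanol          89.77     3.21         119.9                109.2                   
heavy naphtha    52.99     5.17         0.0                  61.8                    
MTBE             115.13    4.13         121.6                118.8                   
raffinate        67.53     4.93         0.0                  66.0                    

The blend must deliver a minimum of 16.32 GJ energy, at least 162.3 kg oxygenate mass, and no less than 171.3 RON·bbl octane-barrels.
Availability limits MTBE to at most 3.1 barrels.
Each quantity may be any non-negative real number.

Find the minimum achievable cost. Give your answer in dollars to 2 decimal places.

$244.25

Let x1 = barrels of ethanol, x2 = barrels of heavy naphtha, x3 = barrels of MTBE, x4 = barrels of raffinate.
min 89.77x1 + 52.99x2 + 115.13x3 + 67.53x4 s.t.:
  3.21x1 + 5.17x2 + 4.13x3 + 4.93x4 ≥ 16.32   (energy)
  119.9x1 + 121.6x3 ≥ 162.3   (oxygenate mass)
  109.2x1 + 61.8x2 + 118.8x3 + 66x4 ≥ 171.3   (octane-barrels)
  x3 ≤ 3.1
  x1, x2, x3, x4 ≥ 0.
The minimum-cost mix takes nothing from MTBE, raffinate — only ethanol, heavy naphtha. There the energy and oxygenate mass constraints are tight.
Optimal quantities: ethanol = 1.3536 barrels, heavy naphtha = 2.3162 barrels.
Total cost: 89.77·1.3536 + 52.99·2.3162 = 244.2481.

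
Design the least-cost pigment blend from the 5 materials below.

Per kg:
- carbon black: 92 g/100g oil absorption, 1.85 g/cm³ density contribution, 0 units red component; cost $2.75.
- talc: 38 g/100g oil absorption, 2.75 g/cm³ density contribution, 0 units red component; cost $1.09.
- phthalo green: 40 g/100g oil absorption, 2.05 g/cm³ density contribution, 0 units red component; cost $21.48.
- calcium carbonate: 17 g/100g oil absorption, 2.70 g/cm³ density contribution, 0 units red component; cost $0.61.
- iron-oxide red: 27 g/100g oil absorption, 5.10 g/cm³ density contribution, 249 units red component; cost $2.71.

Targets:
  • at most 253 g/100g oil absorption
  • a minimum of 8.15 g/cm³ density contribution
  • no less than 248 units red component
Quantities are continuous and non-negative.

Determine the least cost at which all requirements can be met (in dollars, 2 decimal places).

$3.39

Let x1 = kg of carbon black, x2 = kg of talc, x3 = kg of phthalo green, x4 = kg of calcium carbonate, x5 = kg of iron-oxide red.
Minimise 2.75x1 + 1.09x2 + 21.48x3 + 0.61x4 + 2.71x5 s.t.:
  92x1 + 38x2 + 40x3 + 17x4 + 27x5 ≤ 253   (oil absorption)
  1.85x1 + 2.75x2 + 2.05x3 + 2.7x4 + 5.1x5 ≥ 8.15   (density contribution)
  249x5 ≥ 248   (red component)
  x1, x2, x3, x4, x5 ≥ 0.
The optimal basis is {calcium carbonate, iron-oxide red}; carbon black, talc, phthalo green drop out. There the density contribution and red component constraints are tight.
Solving gives x4 = 1.137, x5 = 0.996.
Objective = 0.61·1.137 + 2.71·0.996 = 3.3927.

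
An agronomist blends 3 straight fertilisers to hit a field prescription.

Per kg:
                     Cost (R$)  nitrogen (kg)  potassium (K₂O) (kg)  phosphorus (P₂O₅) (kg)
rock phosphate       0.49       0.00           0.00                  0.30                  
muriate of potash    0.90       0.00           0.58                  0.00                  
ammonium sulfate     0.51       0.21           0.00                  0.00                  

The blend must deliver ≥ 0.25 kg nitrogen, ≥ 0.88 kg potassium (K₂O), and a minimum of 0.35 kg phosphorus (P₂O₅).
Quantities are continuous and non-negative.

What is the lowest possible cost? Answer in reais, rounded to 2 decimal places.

This is a linear program. Let x1 = kg of rock phosphate, x2 = kg of muriate of potash, x3 = kg of ammonium sulfate.
Minimise 0.49x1 + 0.9x2 + 0.51x3 subject to:
  0.21x3 ≥ 0.25   (nitrogen)
  0.58x2 ≥ 0.88   (potassium (K₂O))
  0.3x1 ≥ 0.35   (phosphorus (P₂O₅))
  x1, x2, x3 ≥ 0.
The optimal mix uses every input. Binding constraints: nitrogen, potassium (K₂O), phosphorus (P₂O₅).
So rock phosphate = 1.167 kg, muriate of potash = 1.517 kg, ammonium sulfate = 1.19 kg.
Total cost: 0.49·1.167 + 0.9·1.517 + 0.51·1.19 = 2.5440.

R$2.54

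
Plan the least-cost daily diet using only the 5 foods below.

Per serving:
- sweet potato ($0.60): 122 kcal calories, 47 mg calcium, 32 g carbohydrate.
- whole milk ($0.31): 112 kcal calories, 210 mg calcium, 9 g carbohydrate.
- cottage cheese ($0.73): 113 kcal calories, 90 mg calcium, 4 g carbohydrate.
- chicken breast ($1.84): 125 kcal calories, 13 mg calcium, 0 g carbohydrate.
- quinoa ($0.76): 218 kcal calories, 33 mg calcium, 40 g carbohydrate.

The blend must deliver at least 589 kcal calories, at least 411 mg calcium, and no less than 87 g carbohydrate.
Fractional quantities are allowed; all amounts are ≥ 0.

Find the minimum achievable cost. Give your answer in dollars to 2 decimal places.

$1.91

This is a linear program. Let x1 = servings of sweet potato, x2 = servings of whole milk, x3 = servings of cottage cheese, x4 = servings of chicken breast, x5 = servings of quinoa.
Minimise 0.6x1 + 0.31x2 + 0.73x3 + 1.84x4 + 0.76x5 subject to:
  122x1 + 112x2 + 113x3 + 125x4 + 218x5 ≥ 589   (calories)
  47x1 + 210x2 + 90x3 + 13x4 + 33x5 ≥ 411   (calcium)
  32x1 + 9x2 + 4x3 + 40x5 ≥ 87   (carbohydrate)
  x1, x2, x3, x4, x5 ≥ 0.
At the optimum only whole milk, quinoa are positive (sweet potato, cottage cheese, chicken breast = 0). There the calories and carbohydrate constraints are tight.
So whole milk = 1.824 servings, quinoa = 1.764 servings.
Total cost: 0.31·1.824 + 0.76·1.764 = 1.9061.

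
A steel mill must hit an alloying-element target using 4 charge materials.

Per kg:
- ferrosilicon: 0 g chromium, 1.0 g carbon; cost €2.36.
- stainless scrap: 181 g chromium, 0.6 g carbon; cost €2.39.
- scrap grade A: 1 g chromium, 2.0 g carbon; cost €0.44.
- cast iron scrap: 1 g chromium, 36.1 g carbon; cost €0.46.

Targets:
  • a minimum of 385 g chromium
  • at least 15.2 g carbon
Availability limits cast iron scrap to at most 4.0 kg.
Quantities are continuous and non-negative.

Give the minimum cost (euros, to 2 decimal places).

€5.26

Treat it as an LP. Let x1 = kg of ferrosilicon, x2 = kg of stainless scrap, x3 = kg of scrap grade A, x4 = kg of cast iron scrap.
Minimise 2.36x1 + 2.39x2 + 0.44x3 + 0.46x4 with:
  181x2 + 1x3 + 1x4 ≥ 385   (chromium)
  1x1 + 0.6x2 + 2x3 + 36.1x4 ≥ 15.2   (carbon)
  x4 ≤ 4
  x1, x2, x3, x4 ≥ 0.
At the optimum only stainless scrap, cast iron scrap are positive (ferrosilicon, scrap grade A = 0). There the chromium and carbon constraints are tight.
So stainless scrap = 2.125 kg, cast iron scrap = 0.3857 kg.
Total cost: 2.39·2.125 + 0.46·0.3857 = 5.2562.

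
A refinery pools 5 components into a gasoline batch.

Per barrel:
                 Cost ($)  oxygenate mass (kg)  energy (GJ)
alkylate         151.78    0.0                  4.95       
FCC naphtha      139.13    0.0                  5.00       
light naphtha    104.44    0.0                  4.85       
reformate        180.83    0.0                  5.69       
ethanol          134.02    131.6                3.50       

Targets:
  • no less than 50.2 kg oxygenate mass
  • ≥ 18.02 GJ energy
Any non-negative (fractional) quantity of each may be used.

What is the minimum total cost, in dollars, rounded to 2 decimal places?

$410.42

This is a linear program. Let x1 = barrels of alkylate, x2 = barrels of FCC naphtha, x3 = barrels of light naphtha, x4 = barrels of reformate, x5 = barrels of ethanol.
Minimise 151.78x1 + 139.13x2 + 104.44x3 + 180.83x4 + 134.02x5 subject to:
  131.6x5 ≥ 50.2   (oxygenate mass)
  4.95x1 + 5x2 + 4.85x3 + 5.69x4 + 3.5x5 ≥ 18.02   (energy)
  x1, x2, x3, x4, x5 ≥ 0.
The cheapest feasible vertex uses only light naphtha, ethanol; alkylate, FCC naphtha, reformate are not used. There the oxygenate mass and energy constraints are tight.
Solving gives x3 = 3.4402, x5 = 0.38146.
Objective = 104.44·3.4402 + 134.02·0.38146 = 410.4178.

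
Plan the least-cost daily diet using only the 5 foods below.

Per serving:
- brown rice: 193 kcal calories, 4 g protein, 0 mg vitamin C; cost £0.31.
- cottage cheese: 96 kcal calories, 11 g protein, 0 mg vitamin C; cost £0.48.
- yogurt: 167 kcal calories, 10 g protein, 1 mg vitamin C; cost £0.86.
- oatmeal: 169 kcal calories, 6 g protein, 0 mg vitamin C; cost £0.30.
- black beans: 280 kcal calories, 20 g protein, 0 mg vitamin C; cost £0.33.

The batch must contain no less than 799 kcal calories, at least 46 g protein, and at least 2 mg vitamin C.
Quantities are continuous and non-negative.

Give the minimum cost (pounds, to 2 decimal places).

£2.27

This is a linear program. Let x1 = servings of brown rice, x2 = servings of cottage cheese, x3 = servings of yogurt, x4 = servings of oatmeal, x5 = servings of black beans.
min 0.31x1 + 0.48x2 + 0.86x3 + 0.3x4 + 0.33x5 subject to:
  193x1 + 96x2 + 167x3 + 169x4 + 280x5 ≥ 799   (calories)
  4x1 + 11x2 + 10x3 + 6x4 + 20x5 ≥ 46   (protein)
  1x3 ≥ 2   (vitamin C)
  x1, x2, x3, x4, x5 ≥ 0.
The minimum-cost mix takes nothing from brown rice, cottage cheese, oatmeal — only yogurt, black beans. Binding constraints: calories and vitamin C.
So yogurt = 2 servings, black beans = 1.661 servings.
Objective = 0.86·2 + 0.33·1.661 = 2.2681.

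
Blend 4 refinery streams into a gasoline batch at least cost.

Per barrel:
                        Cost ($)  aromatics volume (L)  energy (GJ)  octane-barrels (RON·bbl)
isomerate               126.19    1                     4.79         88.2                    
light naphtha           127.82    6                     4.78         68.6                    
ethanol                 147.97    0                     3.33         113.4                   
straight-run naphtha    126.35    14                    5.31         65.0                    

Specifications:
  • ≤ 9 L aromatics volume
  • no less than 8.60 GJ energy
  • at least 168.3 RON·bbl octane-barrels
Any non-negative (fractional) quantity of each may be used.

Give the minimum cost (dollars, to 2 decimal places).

Set it up as a linear program. Let x1 = barrels of isomerate, x2 = barrels of light naphtha, x3 = barrels of ethanol, x4 = barrels of straight-run naphtha.
min 126.19x1 + 127.82x2 + 147.97x3 + 126.35x4 with:
  1x1 + 6x2 + 14x4 ≤ 9   (aromatics volume)
  4.79x1 + 4.78x2 + 3.33x3 + 5.31x4 ≥ 8.6   (energy)
  88.2x1 + 68.6x2 + 113.4x3 + 65x4 ≥ 168.3   (octane-barrels)
  x1, x2, x3, x4 ≥ 0.
At the optimum only isomerate, ethanol are positive (light naphtha, straight-run naphtha = 0). The energy and octane-barrels requirements are met with equality.
So isomerate = 1.6627 barrels, ethanol = 0.19095 barrels.
Total cost: 126.19·1.6627 + 147.97·0.19095 = 238.0710.

$238.07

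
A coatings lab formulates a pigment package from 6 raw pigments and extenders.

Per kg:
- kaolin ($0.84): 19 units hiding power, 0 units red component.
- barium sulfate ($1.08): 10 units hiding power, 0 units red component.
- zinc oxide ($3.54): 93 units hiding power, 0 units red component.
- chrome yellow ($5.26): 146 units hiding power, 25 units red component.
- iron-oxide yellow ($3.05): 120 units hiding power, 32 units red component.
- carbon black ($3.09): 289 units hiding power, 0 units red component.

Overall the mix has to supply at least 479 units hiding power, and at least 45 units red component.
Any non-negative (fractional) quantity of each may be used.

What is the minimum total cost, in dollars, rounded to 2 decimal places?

This is a linear program. Let x1 = kg of kaolin, x2 = kg of barium sulfate, x3 = kg of zinc oxide, x4 = kg of chrome yellow, x5 = kg of iron-oxide yellow, x6 = kg of carbon black.
min 0.84x1 + 1.08x2 + 3.54x3 + 5.26x4 + 3.05x5 + 3.09x6 subject to:
  19x1 + 10x2 + 93x3 + 146x4 + 120x5 + 289x6 ≥ 479   (hiding power)
  25x4 + 32x5 ≥ 45   (red component)
  x1, x2, x3, x4, x5, x6 ≥ 0.
At the optimum only iron-oxide yellow, carbon black are positive (kaolin, barium sulfate, zinc oxide, chrome yellow = 0). Binding constraints: hiding power and red component.
Optimal quantities: iron-oxide yellow = 1.406 kg, carbon black = 1.074 kg.
Cost = 3.05·1.406 + 3.09·1.074 = 7.6070.

$7.61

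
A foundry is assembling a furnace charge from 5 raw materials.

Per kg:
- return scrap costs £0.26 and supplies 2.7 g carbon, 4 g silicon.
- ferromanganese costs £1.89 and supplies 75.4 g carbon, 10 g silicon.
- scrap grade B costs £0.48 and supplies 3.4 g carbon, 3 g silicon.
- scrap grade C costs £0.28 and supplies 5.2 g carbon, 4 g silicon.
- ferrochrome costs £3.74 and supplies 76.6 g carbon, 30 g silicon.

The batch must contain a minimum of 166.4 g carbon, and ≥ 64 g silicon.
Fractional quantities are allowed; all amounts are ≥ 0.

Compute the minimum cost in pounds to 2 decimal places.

This is a linear program. Let x1 = kg of return scrap, x2 = kg of ferromanganese, x3 = kg of scrap grade B, x4 = kg of scrap grade C, x5 = kg of ferrochrome.
Minimise 0.26x1 + 1.89x2 + 0.48x3 + 0.28x4 + 3.74x5 s.t.:
  2.7x1 + 75.4x2 + 3.4x3 + 5.2x4 + 76.6x5 ≥ 166.4   (carbon)
  4x1 + 10x2 + 3x3 + 4x4 + 30x5 ≥ 64   (silicon)
  x1, x2, x3, x4, x5 ≥ 0.
At the optimum only ferromanganese, scrap grade C are positive (return scrap, scrap grade B, ferrochrome = 0). Binding constraints: carbon and silicon.
That vertex is x2 = 1.333, x4 = 12.67.
Cost = 1.89·1.333 + 0.28·12.67 = 6.0670.

£6.07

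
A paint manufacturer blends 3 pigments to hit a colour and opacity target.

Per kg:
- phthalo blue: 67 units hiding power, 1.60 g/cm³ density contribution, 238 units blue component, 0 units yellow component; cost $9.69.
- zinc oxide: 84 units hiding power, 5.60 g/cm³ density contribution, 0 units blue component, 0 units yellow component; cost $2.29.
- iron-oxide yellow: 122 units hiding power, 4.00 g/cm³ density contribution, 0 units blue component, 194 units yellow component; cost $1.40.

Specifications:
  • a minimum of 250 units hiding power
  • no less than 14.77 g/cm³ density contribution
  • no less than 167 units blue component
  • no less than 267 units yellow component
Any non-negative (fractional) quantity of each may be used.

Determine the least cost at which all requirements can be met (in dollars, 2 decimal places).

Let x1 = kg of phthalo blue, x2 = kg of zinc oxide, x3 = kg of iron-oxide yellow.
Minimise 9.69x1 + 2.29x2 + 1.4x3 s.t.:
  67x1 + 84x2 + 122x3 ≥ 250   (hiding power)
  1.6x1 + 5.6x2 + 4x3 ≥ 14.77   (density contribution)
  238x1 ≥ 167   (blue component)
  194x3 ≥ 267   (yellow component)
  x1, x2, x3 ≥ 0.
At the optimum only phthalo blue, iron-oxide yellow are positive (zinc oxide = 0). There the density contribution and blue component constraints are tight.
That vertex is x1 = 0.7017, x3 = 3.412.
Hence cost = 9.69·0.7017 + 1.4·3.412 = $11.5763.

$11.58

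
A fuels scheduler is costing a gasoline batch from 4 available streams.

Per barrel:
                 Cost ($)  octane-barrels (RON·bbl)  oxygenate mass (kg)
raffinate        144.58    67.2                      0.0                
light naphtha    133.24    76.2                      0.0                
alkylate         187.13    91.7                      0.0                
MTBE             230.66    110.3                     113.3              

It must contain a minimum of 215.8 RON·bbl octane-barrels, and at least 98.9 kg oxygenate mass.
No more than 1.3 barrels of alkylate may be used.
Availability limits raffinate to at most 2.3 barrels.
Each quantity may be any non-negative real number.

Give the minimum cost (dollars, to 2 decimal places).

$410.33

Let x1 = barrels of raffinate, x2 = barrels of light naphtha, x3 = barrels of alkylate, x4 = barrels of MTBE.
min 144.58x1 + 133.24x2 + 187.13x3 + 230.66x4 s.t.:
  67.2x1 + 76.2x2 + 91.7x3 + 110.3x4 ≥ 215.8   (octane-barrels)
  113.3x4 ≥ 98.9   (oxygenate mass)
  x3 ≤ 1.3
  x1 ≤ 2.3
  x1, x2, x3, x4 ≥ 0.
At the optimum only light naphtha, MTBE are positive (raffinate, alkylate = 0). There the octane-barrels and oxygenate mass constraints are tight.
So light naphtha = 1.5685 barrels, MTBE = 0.8729 barrels.
Total cost: 133.24·1.5685 + 230.66·0.8729 = 410.3301.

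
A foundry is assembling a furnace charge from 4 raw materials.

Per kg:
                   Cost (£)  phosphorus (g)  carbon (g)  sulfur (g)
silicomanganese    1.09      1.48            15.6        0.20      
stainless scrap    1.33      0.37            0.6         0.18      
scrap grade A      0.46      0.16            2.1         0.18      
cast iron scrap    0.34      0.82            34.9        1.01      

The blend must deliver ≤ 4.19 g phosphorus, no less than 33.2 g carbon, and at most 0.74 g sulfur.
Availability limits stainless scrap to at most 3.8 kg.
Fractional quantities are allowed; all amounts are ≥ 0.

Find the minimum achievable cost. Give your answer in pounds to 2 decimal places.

Treat it as an LP. Let x1 = kg of silicomanganese, x2 = kg of stainless scrap, x3 = kg of scrap grade A, x4 = kg of cast iron scrap.
min 1.09x1 + 1.33x2 + 0.46x3 + 0.34x4 s.t.:
  1.48x1 + 0.37x2 + 0.16x3 + 0.82x4 ≤ 4.19   (phosphorus)
  15.6x1 + 0.6x2 + 2.1x3 + 34.9x4 ≥ 33.2   (carbon)
  0.2x1 + 0.18x2 + 0.18x3 + 1.01x4 ≤ 0.74   (sulfur)
  x2 ≤ 3.8
  x1, x2, x3, x4 ≥ 0.
The cheapest feasible vertex uses only silicomanganese, cast iron scrap; stainless scrap, scrap grade A are not used. Binding constraints: carbon and sulfur.
That vertex is x1 = 0.8781, x4 = 0.5588.
Objective = 1.09·0.8781 + 0.34·0.5588 = 1.1471.

£1.15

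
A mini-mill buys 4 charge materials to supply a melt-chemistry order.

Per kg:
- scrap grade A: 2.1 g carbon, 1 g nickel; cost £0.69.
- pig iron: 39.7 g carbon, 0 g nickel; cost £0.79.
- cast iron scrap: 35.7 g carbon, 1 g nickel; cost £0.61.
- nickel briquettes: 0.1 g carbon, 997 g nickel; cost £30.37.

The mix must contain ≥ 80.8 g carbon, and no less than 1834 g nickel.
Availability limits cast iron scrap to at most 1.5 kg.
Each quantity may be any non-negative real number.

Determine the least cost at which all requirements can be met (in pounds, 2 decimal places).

£57.27

This is a linear program. Let x1 = kg of scrap grade A, x2 = kg of pig iron, x3 = kg of cast iron scrap, x4 = kg of nickel briquettes.
Minimise 0.69x1 + 0.79x2 + 0.61x3 + 30.37x4 s.t.:
  2.1x1 + 39.7x2 + 35.7x3 + 0.1x4 ≥ 80.8   (carbon)
  1x1 + 1x3 + 997x4 ≥ 1834   (nickel)
  x3 ≤ 1.5
  x1, x2, x3, x4 ≥ 0.
The cheapest feasible vertex uses only pig iron, cast iron scrap, nickel briquettes; scrap grade A is not used. There the carbon, nickel, the cast iron scrap cap constraints are tight.
Optimal quantities: pig iron = 0.6818 kg, cast iron scrap = 1.5 kg, nickel briquettes = 1.838 kg.
Cost = 0.79·0.6818 + 0.61·1.5 + 30.37·1.838 = 57.2737.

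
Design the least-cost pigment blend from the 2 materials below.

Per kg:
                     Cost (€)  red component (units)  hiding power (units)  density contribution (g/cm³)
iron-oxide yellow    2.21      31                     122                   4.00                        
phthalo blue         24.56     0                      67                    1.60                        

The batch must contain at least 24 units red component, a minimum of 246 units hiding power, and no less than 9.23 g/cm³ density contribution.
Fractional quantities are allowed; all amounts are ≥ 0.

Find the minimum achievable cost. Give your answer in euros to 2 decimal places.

Let x1 = kg of iron-oxide yellow, x2 = kg of phthalo blue.
min 2.21x1 + 24.56x2 with:
  31x1 ≥ 24   (red component)
  122x1 + 67x2 ≥ 246   (hiding power)
  4x1 + 1.6x2 ≥ 9.23   (density contribution)
  x1, x2 ≥ 0.
The optimal basis is {iron-oxide yellow}; phthalo blue drops out. Binding constraint: density contribution.
Optimal quantities: iron-oxide yellow = 2.308 kg.
Objective = 2.21·2.308 = 5.1007.

€5.10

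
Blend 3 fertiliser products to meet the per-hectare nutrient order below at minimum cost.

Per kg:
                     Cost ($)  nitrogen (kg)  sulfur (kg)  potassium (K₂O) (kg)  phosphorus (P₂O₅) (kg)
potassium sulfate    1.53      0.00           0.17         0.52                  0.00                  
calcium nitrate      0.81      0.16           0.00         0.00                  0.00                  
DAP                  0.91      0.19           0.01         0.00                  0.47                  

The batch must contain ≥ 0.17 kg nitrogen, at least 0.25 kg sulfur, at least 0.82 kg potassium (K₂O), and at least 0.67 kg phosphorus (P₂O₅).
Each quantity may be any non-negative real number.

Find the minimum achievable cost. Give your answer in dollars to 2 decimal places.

Set it up as a linear program. Let x1 = kg of potassium sulfate, x2 = kg of calcium nitrate, x3 = kg of DAP.
Minimize 1.53x1 + 0.81x2 + 0.91x3 with:
  0.16x2 + 0.19x3 ≥ 0.17   (nitrogen)
  0.17x1 + 0.01x3 ≥ 0.25   (sulfur)
  0.52x1 ≥ 0.82   (potassium (K₂O))
  0.47x3 ≥ 0.67   (phosphorus (P₂O₅))
  x1, x2, x3 ≥ 0.
At the optimum only potassium sulfate, DAP are positive (calcium nitrate = 0). There the potassium (K₂O) and phosphorus (P₂O₅) constraints are tight.
Solving gives x1 = 1.577, x3 = 1.426.
Total cost: 1.53·1.577 + 0.91·1.426 = 3.7105.

$3.71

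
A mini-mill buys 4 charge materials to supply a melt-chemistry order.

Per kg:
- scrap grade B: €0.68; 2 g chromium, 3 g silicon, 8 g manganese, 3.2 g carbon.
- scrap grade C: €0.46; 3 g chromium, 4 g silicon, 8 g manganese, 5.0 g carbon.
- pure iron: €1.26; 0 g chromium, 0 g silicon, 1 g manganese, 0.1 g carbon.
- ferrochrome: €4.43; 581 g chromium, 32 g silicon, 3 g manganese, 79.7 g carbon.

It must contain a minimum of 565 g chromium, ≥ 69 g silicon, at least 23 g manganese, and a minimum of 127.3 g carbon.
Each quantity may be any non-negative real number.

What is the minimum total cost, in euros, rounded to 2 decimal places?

Let x1 = kg of scrap grade B, x2 = kg of scrap grade C, x3 = kg of pure iron, x4 = kg of ferrochrome.
min 0.68x1 + 0.46x2 + 1.26x3 + 4.43x4 s.t.:
  2x1 + 3x2 + 581x4 ≥ 565   (chromium)
  3x1 + 4x2 + 32x4 ≥ 69   (silicon)
  8x1 + 8x2 + 1x3 + 3x4 ≥ 23   (manganese)
  3.2x1 + 5x2 + 0.1x3 + 79.7x4 ≥ 127.3   (carbon)
  x1, x2, x3, x4 ≥ 0.
The cheapest feasible vertex uses only scrap grade C, ferrochrome; scrap grade B, pure iron are not used. Binding constraints: silicon and carbon.
Solving gives x2 = 8.978, x4 = 1.034.
Hence cost = 0.46·8.978 + 4.43·1.034 = €8.7105.

€8.71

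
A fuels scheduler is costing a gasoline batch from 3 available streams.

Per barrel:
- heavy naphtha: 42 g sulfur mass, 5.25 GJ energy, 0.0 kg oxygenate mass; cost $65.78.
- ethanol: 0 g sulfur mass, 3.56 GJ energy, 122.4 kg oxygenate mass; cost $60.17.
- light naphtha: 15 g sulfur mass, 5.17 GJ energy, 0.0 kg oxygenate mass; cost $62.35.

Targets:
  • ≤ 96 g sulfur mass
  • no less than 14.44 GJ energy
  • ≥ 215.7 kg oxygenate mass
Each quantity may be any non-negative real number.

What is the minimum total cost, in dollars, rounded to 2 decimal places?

This is a linear program. Let x1 = barrels of heavy naphtha, x2 = barrels of ethanol, x3 = barrels of light naphtha.
Minimize 65.78x1 + 60.17x2 + 62.35x3 with:
  42x1 + 15x3 ≤ 96   (sulfur mass)
  5.25x1 + 3.56x2 + 5.17x3 ≥ 14.44   (energy)
  122.4x2 ≥ 215.7   (oxygenate mass)
  x1, x2, x3 ≥ 0.
The optimal basis is {ethanol, light naphtha}; heavy naphtha drops out. The energy and oxygenate mass requirements are met with equality.
Solving gives x2 = 1.76225, x3 = 1.57957.
Cost = 60.17·1.76225 + 62.35·1.57957 = 204.5208.

$204.52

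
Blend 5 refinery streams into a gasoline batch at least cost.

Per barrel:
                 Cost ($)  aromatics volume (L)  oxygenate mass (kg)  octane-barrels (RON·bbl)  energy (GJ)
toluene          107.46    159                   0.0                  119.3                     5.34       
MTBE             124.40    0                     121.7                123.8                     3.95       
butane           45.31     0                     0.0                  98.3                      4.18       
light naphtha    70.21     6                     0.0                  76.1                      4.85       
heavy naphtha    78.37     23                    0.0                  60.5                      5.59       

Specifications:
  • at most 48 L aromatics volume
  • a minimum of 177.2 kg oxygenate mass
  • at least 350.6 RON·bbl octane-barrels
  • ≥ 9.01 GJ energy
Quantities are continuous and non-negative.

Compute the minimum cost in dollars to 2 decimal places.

$259.65

Let x1 = barrels of toluene, x2 = barrels of MTBE, x3 = barrels of butane, x4 = barrels of light naphtha, x5 = barrels of heavy naphtha.
min 107.46x1 + 124.4x2 + 45.31x3 + 70.21x4 + 78.37x5 subject to:
  159x1 + 6x4 + 23x5 ≤ 48   (aromatics volume)
  121.7x2 ≥ 177.2   (oxygenate mass)
  119.3x1 + 123.8x2 + 98.3x3 + 76.1x4 + 60.5x5 ≥ 350.6   (octane-barrels)
  5.34x1 + 3.95x2 + 4.18x3 + 4.85x4 + 5.59x5 ≥ 9.01   (energy)
  x1, x2, x3, x4, x5 ≥ 0.
The optimal basis is {MTBE, butane}; toluene, light naphtha, heavy naphtha drop out. Binding constraints: oxygenate mass and octane-barrels.
Solving gives x2 = 1.456, x3 = 1.733.
Objective = 124.4·1.456 + 45.31·1.733 = 259.6486.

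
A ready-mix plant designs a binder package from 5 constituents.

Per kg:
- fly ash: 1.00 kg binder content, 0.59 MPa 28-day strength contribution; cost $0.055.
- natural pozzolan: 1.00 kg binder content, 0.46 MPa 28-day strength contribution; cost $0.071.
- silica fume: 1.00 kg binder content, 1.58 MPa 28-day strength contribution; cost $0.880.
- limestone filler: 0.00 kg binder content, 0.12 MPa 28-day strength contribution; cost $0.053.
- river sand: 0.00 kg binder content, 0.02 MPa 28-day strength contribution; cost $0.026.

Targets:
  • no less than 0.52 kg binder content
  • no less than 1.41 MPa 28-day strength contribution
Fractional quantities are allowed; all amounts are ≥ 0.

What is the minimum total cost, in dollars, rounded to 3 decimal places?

$0.131

This is a linear program. Let x1 = kg of fly ash, x2 = kg of natural pozzolan, x3 = kg of silica fume, x4 = kg of limestone filler, x5 = kg of river sand.
min 0.055x1 + 0.071x2 + 0.88x3 + 0.053x4 + 0.026x5 s.t.:
  1x1 + 1x2 + 1x3 ≥ 0.52   (binder content)
  0.59x1 + 0.46x2 + 1.58x3 + 0.12x4 + 0.02x5 ≥ 1.41   (28-day strength contribution)
  x1, x2, x3, x4, x5 ≥ 0.
The optimal basis is {fly ash}; natural pozzolan, silica fume, limestone filler, river sand drop out. The 28-day strength contribution requirement is met with equality.
Optimal quantities: fly ash = 2.39 kg.
Objective = 0.055·2.39 = 0.13145.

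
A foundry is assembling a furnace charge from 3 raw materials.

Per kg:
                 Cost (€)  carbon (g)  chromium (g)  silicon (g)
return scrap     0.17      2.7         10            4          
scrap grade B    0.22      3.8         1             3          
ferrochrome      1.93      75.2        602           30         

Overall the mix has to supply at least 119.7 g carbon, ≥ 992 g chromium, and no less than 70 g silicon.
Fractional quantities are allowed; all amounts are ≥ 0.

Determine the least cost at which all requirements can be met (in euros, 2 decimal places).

Let x1 = kg of return scrap, x2 = kg of scrap grade B, x3 = kg of ferrochrome.
Minimise 0.17x1 + 0.22x2 + 1.93x3 subject to:
  2.7x1 + 3.8x2 + 75.2x3 ≥ 119.7   (carbon)
  10x1 + 1x2 + 602x3 ≥ 992   (chromium)
  4x1 + 3x2 + 30x3 ≥ 70   (silicon)
  x1, x2, x3 ≥ 0.
The optimal basis is {return scrap, ferrochrome}; scrap grade B drops out. Binding constraints: chromium and silicon.
So return scrap = 5.873 kg, ferrochrome = 1.55 kg.
Total cost: 0.17·5.873 + 1.93·1.55 = 3.9899.

€3.99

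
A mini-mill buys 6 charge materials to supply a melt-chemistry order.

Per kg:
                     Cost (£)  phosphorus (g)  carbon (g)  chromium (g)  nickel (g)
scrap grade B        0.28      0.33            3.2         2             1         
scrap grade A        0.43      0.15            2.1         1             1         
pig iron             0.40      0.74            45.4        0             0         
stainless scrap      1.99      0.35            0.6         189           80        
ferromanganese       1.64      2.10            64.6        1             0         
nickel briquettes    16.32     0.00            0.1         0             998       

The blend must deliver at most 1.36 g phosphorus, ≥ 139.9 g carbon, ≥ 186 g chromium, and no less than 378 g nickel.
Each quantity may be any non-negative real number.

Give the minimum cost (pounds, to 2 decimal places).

Let x1 = kg of scrap grade B, x2 = kg of scrap grade A, x3 = kg of pig iron, x4 = kg of stainless scrap, x5 = kg of ferromanganese, x6 = kg of nickel briquettes.
Minimise 0.28x1 + 0.43x2 + 0.4x3 + 1.99x4 + 1.64x5 + 16.32x6 s.t.:
  0.33x1 + 0.15x2 + 0.74x3 + 0.35x4 + 2.1x5 ≤ 1.36   (phosphorus)
  3.2x1 + 2.1x2 + 45.4x3 + 0.6x4 + 64.6x5 + 0.1x6 ≥ 139.9   (carbon)
  2x1 + 1x2 + 189x4 + 1x5 ≥ 186   (chromium)
  1x1 + 1x2 + 80x4 + 998x6 ≥ 378   (nickel)
  x1, x2, x3, x4, x5, x6 ≥ 0.
At the optimum only pig iron, stainless scrap, nickel briquettes are positive (scrap grade B, scrap grade A, ferromanganese = 0). The phosphorus, carbon, chromium requirements are met with equality.
Solving gives x3 = 1.37237, x4 = 0.984127, x6 = 770.038.
Objective = 0.4·1.37237 + 1.99·0.984127 + 16.32·770.038 = 12569.5275.

£12569.53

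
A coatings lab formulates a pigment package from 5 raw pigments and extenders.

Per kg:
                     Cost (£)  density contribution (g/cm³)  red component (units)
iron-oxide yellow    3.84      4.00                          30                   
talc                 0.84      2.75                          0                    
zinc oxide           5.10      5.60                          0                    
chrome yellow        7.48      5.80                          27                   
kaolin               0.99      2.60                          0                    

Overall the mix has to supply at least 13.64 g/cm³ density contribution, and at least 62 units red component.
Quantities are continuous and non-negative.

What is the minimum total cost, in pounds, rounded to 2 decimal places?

£9.58

Set it up as a linear program. Let x1 = kg of iron-oxide yellow, x2 = kg of talc, x3 = kg of zinc oxide, x4 = kg of chrome yellow, x5 = kg of kaolin.
Minimise 3.84x1 + 0.84x2 + 5.1x3 + 7.48x4 + 0.99x5 s.t.:
  4x1 + 2.75x2 + 5.6x3 + 5.8x4 + 2.6x5 ≥ 13.64   (density contribution)
  30x1 + 27x4 ≥ 62   (red component)
  x1, x2, x3, x4, x5 ≥ 0.
The optimal basis is {iron-oxide yellow, talc}; zinc oxide, chrome yellow, kaolin drop out. The density contribution and red component requirements are met with equality.
That vertex is x1 = 2.067, x2 = 1.954.
Cost = 3.84·2.067 + 0.84·1.954 = 9.5786.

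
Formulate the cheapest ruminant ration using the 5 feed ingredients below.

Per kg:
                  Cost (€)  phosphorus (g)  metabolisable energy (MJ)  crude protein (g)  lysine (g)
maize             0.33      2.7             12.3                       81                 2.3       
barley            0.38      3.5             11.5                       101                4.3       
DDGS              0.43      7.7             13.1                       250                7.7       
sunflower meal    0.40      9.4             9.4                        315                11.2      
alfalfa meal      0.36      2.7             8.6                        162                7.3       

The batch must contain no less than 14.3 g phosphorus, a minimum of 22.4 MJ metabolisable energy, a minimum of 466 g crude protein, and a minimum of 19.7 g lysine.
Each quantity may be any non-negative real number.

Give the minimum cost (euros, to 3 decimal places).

€0.841

Set it up as a linear program. Let x1 = kg of maize, x2 = kg of barley, x3 = kg of DDGS, x4 = kg of sunflower meal, x5 = kg of alfalfa meal.
Minimise 0.33x1 + 0.38x2 + 0.43x3 + 0.4x4 + 0.36x5 subject to:
  2.7x1 + 3.5x2 + 7.7x3 + 9.4x4 + 2.7x5 ≥ 14.3   (phosphorus)
  12.3x1 + 11.5x2 + 13.1x3 + 9.4x4 + 8.6x5 ≥ 22.4   (metabolisable energy)
  81x1 + 101x2 + 250x3 + 315x4 + 162x5 ≥ 466   (crude protein)
  2.3x1 + 4.3x2 + 7.7x3 + 11.2x4 + 7.3x5 ≥ 19.7   (lysine)
  x1, x2, x3, x4, x5 ≥ 0.
The optimal basis is {DDGS, sunflower meal}; maize, barley, alfalfa meal drop out. The metabolisable energy and lysine requirements are met with equality.
So DDGS = 0.88378 kg, sunflower meal = 1.1513 kg.
Hence cost = 0.43·0.88378 + 0.4·1.1513 = €0.84055.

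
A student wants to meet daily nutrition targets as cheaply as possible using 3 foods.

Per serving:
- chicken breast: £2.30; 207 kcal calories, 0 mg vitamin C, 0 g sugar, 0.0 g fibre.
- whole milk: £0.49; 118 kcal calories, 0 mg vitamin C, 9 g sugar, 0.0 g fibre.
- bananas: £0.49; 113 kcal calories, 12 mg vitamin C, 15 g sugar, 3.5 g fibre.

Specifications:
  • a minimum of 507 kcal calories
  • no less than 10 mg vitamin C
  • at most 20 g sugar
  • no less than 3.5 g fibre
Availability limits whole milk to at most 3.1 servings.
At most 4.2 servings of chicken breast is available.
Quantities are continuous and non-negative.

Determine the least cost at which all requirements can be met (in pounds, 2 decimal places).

Let x1 = servings of chicken breast, x2 = servings of whole milk, x3 = servings of bananas.
min 2.3x1 + 0.49x2 + 0.49x3 subject to:
  207x1 + 118x2 + 113x3 ≥ 507   (calories)
  12x3 ≥ 10   (vitamin C)
  9x2 + 15x3 ≤ 20   (sugar)
  3.5x3 ≥ 3.5   (fibre)
  x2 ≤ 3.1
  x1 ≤ 4.2
  x1, x2, x3 ≥ 0.
The optimal mix uses every input. The calories, sugar, fibre requirements are met with equality.
Optimal quantities: chicken breast = 1.587 servings, whole milk = 0.5556 servings, bananas = 1 serving.
Total cost: 2.3·1.587 + 0.49·0.5556 + 0.49·1 = 4.4123.

£4.41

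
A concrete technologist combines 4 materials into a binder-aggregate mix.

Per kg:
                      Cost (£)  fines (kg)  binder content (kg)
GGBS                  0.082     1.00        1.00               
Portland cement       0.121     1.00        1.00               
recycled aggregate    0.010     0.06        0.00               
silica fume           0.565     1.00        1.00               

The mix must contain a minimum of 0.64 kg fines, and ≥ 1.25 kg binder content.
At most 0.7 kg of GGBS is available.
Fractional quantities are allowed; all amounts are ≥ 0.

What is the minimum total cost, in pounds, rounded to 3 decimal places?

Treat it as an LP. Let x1 = kg of GGBS, x2 = kg of Portland cement, x3 = kg of recycled aggregate, x4 = kg of silica fume.
Minimize 0.082x1 + 0.121x2 + 0.01x3 + 0.565x4 subject to:
  1x1 + 1x2 + 0.06x3 + 1x4 ≥ 0.64   (fines)
  1x1 + 1x2 + 1x4 ≥ 1.25   (binder content)
  x1 ≤ 0.7
  x1, x2, x3, x4 ≥ 0.
The optimal basis is {GGBS, Portland cement}; recycled aggregate, silica fume drop out. Binding constraints: binder content and the GGBS cap.
Optimal quantities: GGBS = 0.7 kg, Portland cement = 0.55 kg.
Total cost: 0.082·0.7 + 0.121·0.55 = 0.12395.

£0.124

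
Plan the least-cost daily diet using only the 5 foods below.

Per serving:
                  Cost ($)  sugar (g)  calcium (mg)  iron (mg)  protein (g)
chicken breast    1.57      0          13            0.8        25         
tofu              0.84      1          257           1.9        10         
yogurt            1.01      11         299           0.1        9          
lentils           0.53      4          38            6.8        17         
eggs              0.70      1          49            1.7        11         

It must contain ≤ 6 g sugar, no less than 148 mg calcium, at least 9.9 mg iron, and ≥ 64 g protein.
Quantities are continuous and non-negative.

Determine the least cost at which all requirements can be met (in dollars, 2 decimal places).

Let x1 = servings of chicken breast, x2 = servings of tofu, x3 = servings of yogurt, x4 = servings of lentils, x5 = servings of eggs.
Minimize 1.57x1 + 0.84x2 + 1.01x3 + 0.53x4 + 0.7x5 subject to:
  1x2 + 11x3 + 4x4 + 1x5 ≤ 6   (sugar)
  13x1 + 257x2 + 299x3 + 38x4 + 49x5 ≥ 148   (calcium)
  0.8x1 + 1.9x2 + 0.1x3 + 6.8x4 + 1.7x5 ≥ 9.9   (iron)
  25x1 + 10x2 + 9x3 + 17x4 + 11x5 ≥ 64   (protein)
  x1, x2, x3, x4, x5 ≥ 0.
The minimum-cost mix takes nothing from yogurt, eggs — only chicken breast, tofu, lentils. There the sugar, calcium, protein constraints are tight.
So chicken breast = 1.473 servings, tofu = 0.2903 servings, lentils = 1.427 servings.
Total cost: 1.57·1.473 + 0.84·0.2903 + 0.53·1.427 = 3.3128.

$3.31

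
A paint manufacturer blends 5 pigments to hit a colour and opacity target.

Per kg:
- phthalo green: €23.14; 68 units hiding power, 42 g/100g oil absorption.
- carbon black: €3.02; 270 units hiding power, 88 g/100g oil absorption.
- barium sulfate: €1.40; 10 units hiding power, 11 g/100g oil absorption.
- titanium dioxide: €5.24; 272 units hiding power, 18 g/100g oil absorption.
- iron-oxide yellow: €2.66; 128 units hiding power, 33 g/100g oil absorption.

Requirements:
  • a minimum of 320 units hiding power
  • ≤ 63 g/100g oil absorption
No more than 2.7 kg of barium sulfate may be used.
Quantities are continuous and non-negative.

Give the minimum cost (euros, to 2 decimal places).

Let x1 = kg of phthalo green, x2 = kg of carbon black, x3 = kg of barium sulfate, x4 = kg of titanium dioxide, x5 = kg of iron-oxide yellow.
Minimise 23.14x1 + 3.02x2 + 1.4x3 + 5.24x4 + 2.66x5 s.t.:
  68x1 + 270x2 + 10x3 + 272x4 + 128x5 ≥ 320   (hiding power)
  42x1 + 88x2 + 11x3 + 18x4 + 33x5 ≤ 63   (oil absorption)
  x3 ≤ 2.7
  x1, x2, x3, x4, x5 ≥ 0.
The minimum-cost mix takes nothing from phthalo green, barium sulfate, iron-oxide yellow — only carbon black, titanium dioxide. Binding constraints: hiding power and oil absorption.
Optimal quantities: carbon black = 0.5964 kg, titanium dioxide = 0.5845 kg.
Objective = 3.02·0.5964 + 5.24·0.5845 = 4.8639.

€4.86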